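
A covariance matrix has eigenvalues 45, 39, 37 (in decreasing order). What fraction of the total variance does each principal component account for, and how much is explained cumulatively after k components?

Step 1 — total variance = trace(Sigma) = Σ λ_i = 45 + 39 + 37 = 121.

Step 2 — fraction explained by component i = λ_i / Σ λ:
  PC1: 45/121 = 0.3719
  PC2: 39/121 = 0.3223
  PC3: 37/121 = 0.3058

Step 3 — cumulative fraction after k components = (λ_1 + ... + λ_k) / Σ λ:
  k = 1: 45/121 = 0.3719
  k = 2: (45 + 39)/121 = 84/121 = 0.6942
  k = 3: (45 + 39 + 37)/121 = 121/121 = 1

Summary (fraction, with percent):

explained: PC1 0.3719 (37.19%), PC2 0.3223 (32.23%), PC3 0.3058 (30.58%);  cumulative: 0.3719, 0.6942, 1


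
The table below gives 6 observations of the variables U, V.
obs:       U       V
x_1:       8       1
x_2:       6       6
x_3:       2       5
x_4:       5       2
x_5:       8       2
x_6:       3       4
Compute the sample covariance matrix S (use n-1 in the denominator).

Step 1 — column means:
  mean(U) = (8 + 6 + 2 + 5 + 8 + 3) / 6 = 32/6 = 5.3333
  mean(V) = (1 + 6 + 5 + 2 + 2 + 4) / 6 = 20/6 = 3.3333

Step 2 — sample covariance S[i,j] = (1/(n-1)) · Σ_k (x_{k,i} - mean_i) · (x_{k,j} - mean_j), with n-1 = 5.
  S[U,U] = ((2.6667)·(2.6667) + (0.6667)·(0.6667) + (-3.3333)·(-3.3333) + (-0.3333)·(-0.3333) + (2.6667)·(2.6667) + (-2.3333)·(-2.3333)) / 5 = 31.3333/5 = 6.2667
  S[U,V] = ((2.6667)·(-2.3333) + (0.6667)·(2.6667) + (-3.3333)·(1.6667) + (-0.3333)·(-1.3333) + (2.6667)·(-1.3333) + (-2.3333)·(0.6667)) / 5 = -14.6667/5 = -2.9333
  S[V,V] = ((-2.3333)·(-2.3333) + (2.6667)·(2.6667) + (1.6667)·(1.6667) + (-1.3333)·(-1.3333) + (-1.3333)·(-1.3333) + (0.6667)·(0.6667)) / 5 = 19.3333/5 = 3.8667

S is symmetric (S[j,i] = S[i,j]). Assembling:

S = [[6.2667, -2.9333],
 [-2.9333, 3.8667]]


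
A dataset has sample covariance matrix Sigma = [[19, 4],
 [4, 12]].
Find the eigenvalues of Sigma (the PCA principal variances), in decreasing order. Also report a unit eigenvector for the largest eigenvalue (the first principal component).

Step 1 — characteristic polynomial of 2×2 Sigma:
  det(Sigma - λI) = λ² - trace · λ + det = 0.
  trace = 19 + 12 = 31, det = 19·12 - (4)² = 212.
Step 2 — discriminant:
  Δ = trace² - 4·det = 961 - 848 = 113.
Step 3 — eigenvalues:
  λ = (trace ± √Δ)/2 = (31 ± 10.6301)/2,
  λ_1 = 20.8151,  λ_2 = 10.1849.

Step 4 — unit eigenvector for λ_1: solve (Sigma - λ_1 I)v = 0. First row:
  (19 - 20.8151)·v_x + (4)·v_y = 0, i.e. (-1.8151)·v_x + (4)·v_y = 0,
  so v ∝ (b, λ_1 - a) = (4, 1.8151) = u.
  ||u|| = √((4)² + (1.8151)²) = √(19.2945) ≈ 4.3925,
  v_1 = u/||u|| ≈ (0.9106, 0.4132) (||v_1|| = 1).

λ_1 = 20.8151,  λ_2 = 10.1849;  v_1 ≈ (0.9106, 0.4132)


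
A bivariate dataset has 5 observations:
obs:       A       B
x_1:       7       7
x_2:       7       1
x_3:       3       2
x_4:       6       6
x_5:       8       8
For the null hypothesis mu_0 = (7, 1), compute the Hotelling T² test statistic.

Step 1 — sample mean vector:
  mean(A) = (7 + 7 + 3 + 6 + 8) / 5 = 31/5 = 6.2
  mean(B) = (7 + 1 + 2 + 6 + 8) / 5 = 24/5 = 4.8
  x̄ = (6.2, 4.8),  deviation x̄ - mu_0 = (6.2, 4.8) - (7, 1) = (-0.8, 3.8).

Step 2 — sample covariance matrix, S[i,j] = (1/(n-1)) · Σ_k (x_{k,i} - mean_i) · (x_{k,j} - mean_j), divisor n-1 = 4:
  S[A,A] = ((0.8)·(0.8) + (0.8)·(0.8) + (-3.2)·(-3.2) + (-0.2)·(-0.2) + (1.8)·(1.8)) / 4 = 14.8/4 = 3.7
  S[A,B] = ((0.8)·(2.2) + (0.8)·(-3.8) + (-3.2)·(-2.8) + (-0.2)·(1.2) + (1.8)·(3.2)) / 4 = 13.2/4 = 3.3
  S[B,B] = ((2.2)·(2.2) + (-3.8)·(-3.8) + (-2.8)·(-2.8) + (1.2)·(1.2) + (3.2)·(3.2)) / 4 = 38.8/4 = 9.7
  S = [[3.7, 3.3],
 [3.3, 9.7]].

Step 3 — invert S. det(S) = 3.7·9.7 - (3.3)² = 25.
  S^{-1} = (1/det) · [[d, -b], [-b, a]] = [[0.388, -0.132],
 [-0.132, 0.148]].

Step 4 — quadratic form (x̄ - mu_0)^T · S^{-1} · (x̄ - mu_0):
  S^{-1} · (x̄ - mu_0) = (-0.812, 0.668),
  (x̄ - mu_0)^T · [...] = (-0.8)·(-0.812) + (3.8)·(0.668) = 3.188.

Step 5 — scale by n: T² = 5 · 3.188 = 15.94.

T² ≈ 15.94


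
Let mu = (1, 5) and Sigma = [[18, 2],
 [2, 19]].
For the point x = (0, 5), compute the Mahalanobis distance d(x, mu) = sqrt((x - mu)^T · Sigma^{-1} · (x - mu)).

Step 1 — centre the observation: (x - mu) = (-1, 0).

Step 2 — invert Sigma. det(Sigma) = 18·19 - (2)² = 338.
  Sigma^{-1} = (1/det) · [[d, -b], [-b, a]] = [[0.0562, -0.0059],
 [-0.0059, 0.0533]].

Step 3 — form the quadratic (x - mu)^T · Sigma^{-1} · (x - mu):
  Sigma^{-1} · (x - mu) = (-0.0562, 0.0059).
  (x - mu)^T · [Sigma^{-1} · (x - mu)] = (-1)·(-0.0562) + (0)·(0.0059) = 0.0562.

Step 4 — take square root: d = √(0.0562) ≈ 0.2371.

d(x, mu) = √(0.0562) ≈ 0.2371


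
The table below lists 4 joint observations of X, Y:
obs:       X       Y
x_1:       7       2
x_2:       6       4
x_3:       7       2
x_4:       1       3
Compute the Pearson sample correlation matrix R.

Step 1 — column means:
  mean(X) = (7 + 6 + 7 + 1) / 4 = 21/4 = 5.25
  mean(Y) = (2 + 4 + 2 + 3) / 4 = 11/4 = 2.75

Step 2 — sample variances and covariances s[i,j] = (1/(n-1)) · Σ_k (x_{k,i} - mean_i) · (x_{k,j} - mean_j), with n-1 = 3:
  s[X,X] = ((1.75)·(1.75) + (0.75)·(0.75) + (1.75)·(1.75) + (-4.25)·(-4.25)) / 3 = 24.75/3 = 8.25
  s[X,Y] = ((1.75)·(-0.75) + (0.75)·(1.25) + (1.75)·(-0.75) + (-4.25)·(0.25)) / 3 = -2.75/3 = -0.9167
  s[Y,Y] = ((-0.75)·(-0.75) + (1.25)·(1.25) + (-0.75)·(-0.75) + (0.25)·(0.25)) / 3 = 2.75/3 = 0.9167
  Sample standard deviations s_i = √(s[i,i]):
  s(X) = √(8.25) = 2.8723
  s(Y) = √(0.9167) = 0.9574

Step 3 — r_{ij} = s_{ij} / (s_i · s_j):
  r[X,X] = 1 (diagonal).
  r[X,Y] = -0.9167 / (2.8723 · 0.9574) = -0.9167 / 2.75 = -0.3333
  r[Y,Y] = 1 (diagonal).

R is symmetric with unit diagonal. Assembling:

R = [[1, -0.3333],
 [-0.3333, 1]]


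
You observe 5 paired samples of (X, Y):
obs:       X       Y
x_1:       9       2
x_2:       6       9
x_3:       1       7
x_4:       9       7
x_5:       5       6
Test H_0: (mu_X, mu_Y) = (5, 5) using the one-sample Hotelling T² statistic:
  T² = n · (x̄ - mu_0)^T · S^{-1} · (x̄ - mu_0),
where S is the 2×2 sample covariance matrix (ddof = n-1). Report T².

Step 1 — sample mean vector:
  mean(X) = (9 + 6 + 1 + 9 + 5) / 5 = 30/5 = 6
  mean(Y) = (2 + 9 + 7 + 7 + 6) / 5 = 31/5 = 6.2
  x̄ = (6, 6.2),  deviation x̄ - mu_0 = (6, 6.2) - (5, 5) = (1, 1.2).

Step 2 — sample covariance matrix, S[i,j] = (1/(n-1)) · Σ_k (x_{k,i} - mean_i) · (x_{k,j} - mean_j), divisor n-1 = 4:
  S[X,X] = ((3)·(3) + (0)·(0) + (-5)·(-5) + (3)·(3) + (-1)·(-1)) / 4 = 44/4 = 11
  S[X,Y] = ((3)·(-4.2) + (0)·(2.8) + (-5)·(0.8) + (3)·(0.8) + (-1)·(-0.2)) / 4 = -14/4 = -3.5
  S[Y,Y] = ((-4.2)·(-4.2) + (2.8)·(2.8) + (0.8)·(0.8) + (0.8)·(0.8) + (-0.2)·(-0.2)) / 4 = 26.8/4 = 6.7
  S = [[11, -3.5],
 [-3.5, 6.7]].

Step 3 — invert S. det(S) = 11·6.7 - (-3.5)² = 61.45.
  S^{-1} = (1/det) · [[d, -b], [-b, a]] = [[0.109, 0.057],
 [0.057, 0.179]].

Step 4 — quadratic form (x̄ - mu_0)^T · S^{-1} · (x̄ - mu_0):
  S^{-1} · (x̄ - mu_0) = (0.1774, 0.2718),
  (x̄ - mu_0)^T · [...] = (1)·(0.1774) + (1.2)·(0.2718) = 0.5035.

Step 5 — scale by n: T² = 5 · 0.5035 = 2.5175.

T² ≈ 2.5175


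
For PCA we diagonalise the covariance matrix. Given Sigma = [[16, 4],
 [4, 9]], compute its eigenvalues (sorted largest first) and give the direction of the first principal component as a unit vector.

Step 1 — characteristic polynomial of 2×2 Sigma:
  det(Sigma - λI) = λ² - trace · λ + det = 0.
  trace = 16 + 9 = 25, det = 16·9 - (4)² = 128.
Step 2 — discriminant:
  Δ = trace² - 4·det = 625 - 512 = 113.
Step 3 — eigenvalues:
  λ = (trace ± √Δ)/2 = (25 ± 10.6301)/2,
  λ_1 = 17.8151,  λ_2 = 7.1849.

Step 4 — unit eigenvector for λ_1: solve (Sigma - λ_1 I)v = 0. First row:
  (16 - 17.8151)·v_x + (4)·v_y = 0, i.e. (-1.8151)·v_x + (4)·v_y = 0,
  so v ∝ (b, λ_1 - a) = (4, 1.8151) = u.
  ||u|| = √((4)² + (1.8151)²) = √(19.2945) ≈ 4.3925,
  v_1 = u/||u|| ≈ (0.9106, 0.4132) (||v_1|| = 1).

λ_1 = 17.8151,  λ_2 = 7.1849;  v_1 ≈ (0.9106, 0.4132)


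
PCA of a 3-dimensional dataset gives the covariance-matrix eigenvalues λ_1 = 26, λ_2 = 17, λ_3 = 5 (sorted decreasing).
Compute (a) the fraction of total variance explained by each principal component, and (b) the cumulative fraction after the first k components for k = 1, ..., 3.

Step 1 — total variance = trace(Sigma) = Σ λ_i = 26 + 17 + 5 = 48.

Step 2 — fraction explained by component i = λ_i / Σ λ:
  PC1: 26/48 = 0.5417
  PC2: 17/48 = 0.3542
  PC3: 5/48 = 0.1042

Step 3 — cumulative fraction after k components = (λ_1 + ... + λ_k) / Σ λ:
  k = 1: 26/48 = 0.5417
  k = 2: (26 + 17)/48 = 43/48 = 0.8958
  k = 3: (26 + 17 + 5)/48 = 48/48 = 1

Summary (fraction, with percent):

explained: PC1 0.5417 (54.17%), PC2 0.3542 (35.42%), PC3 0.1042 (10.42%);  cumulative: 0.5417, 0.8958, 1


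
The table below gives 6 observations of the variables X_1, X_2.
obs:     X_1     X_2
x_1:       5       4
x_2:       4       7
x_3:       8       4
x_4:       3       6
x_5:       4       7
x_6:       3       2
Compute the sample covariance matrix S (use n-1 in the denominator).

Step 1 — column means:
  mean(X_1) = (5 + 4 + 8 + 3 + 4 + 3) / 6 = 27/6 = 4.5
  mean(X_2) = (4 + 7 + 4 + 6 + 7 + 2) / 6 = 30/6 = 5

Step 2 — sample covariance S[i,j] = (1/(n-1)) · Σ_k (x_{k,i} - mean_i) · (x_{k,j} - mean_j), with n-1 = 5.
  S[X_1,X_1] = ((0.5)·(0.5) + (-0.5)·(-0.5) + (3.5)·(3.5) + (-1.5)·(-1.5) + (-0.5)·(-0.5) + (-1.5)·(-1.5)) / 5 = 17.5/5 = 3.5
  S[X_1,X_2] = ((0.5)·(-1) + (-0.5)·(2) + (3.5)·(-1) + (-1.5)·(1) + (-0.5)·(2) + (-1.5)·(-3)) / 5 = -3/5 = -0.6
  S[X_2,X_2] = ((-1)·(-1) + (2)·(2) + (-1)·(-1) + (1)·(1) + (2)·(2) + (-3)·(-3)) / 5 = 20/5 = 4

S is symmetric (S[j,i] = S[i,j]). Assembling:

S = [[3.5, -0.6],
 [-0.6, 4]]


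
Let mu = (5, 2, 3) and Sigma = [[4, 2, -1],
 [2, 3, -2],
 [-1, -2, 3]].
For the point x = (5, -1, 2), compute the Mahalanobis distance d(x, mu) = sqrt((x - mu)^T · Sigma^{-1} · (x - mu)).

Step 1 — centre the observation: (x - mu) = (0, -3, -1).

Step 2 — invert Sigma (cofactor / det for 3×3, or solve directly):
  Sigma^{-1} = [[0.3846, -0.3077, -0.0769],
 [-0.3077, 0.8462, 0.4615],
 [-0.0769, 0.4615, 0.6154]].

Step 3 — form the quadratic (x - mu)^T · Sigma^{-1} · (x - mu):
  Sigma^{-1} · (x - mu) = (1, -3, -2).
  (x - mu)^T · [Sigma^{-1} · (x - mu)] = (0)·(1) + (-3)·(-3) + (-1)·(-2) = 11.

Step 4 — take square root: d = √(11) ≈ 3.3166.

d(x, mu) = √(11) ≈ 3.3166


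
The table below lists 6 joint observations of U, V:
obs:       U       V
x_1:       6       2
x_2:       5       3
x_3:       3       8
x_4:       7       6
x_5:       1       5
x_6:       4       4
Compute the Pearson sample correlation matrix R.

Step 1 — column means:
  mean(U) = (6 + 5 + 3 + 7 + 1 + 4) / 6 = 26/6 = 4.3333
  mean(V) = (2 + 3 + 8 + 6 + 5 + 4) / 6 = 28/6 = 4.6667

Step 2 — sample variances and covariances s[i,j] = (1/(n-1)) · Σ_k (x_{k,i} - mean_i) · (x_{k,j} - mean_j), with n-1 = 5:
  s[U,U] = ((1.6667)·(1.6667) + (0.6667)·(0.6667) + (-1.3333)·(-1.3333) + (2.6667)·(2.6667) + (-3.3333)·(-3.3333) + (-0.3333)·(-0.3333)) / 5 = 23.3333/5 = 4.6667
  s[U,V] = ((1.6667)·(-2.6667) + (0.6667)·(-1.6667) + (-1.3333)·(3.3333) + (2.6667)·(1.3333) + (-3.3333)·(0.3333) + (-0.3333)·(-0.6667)) / 5 = -7.3333/5 = -1.4667
  s[V,V] = ((-2.6667)·(-2.6667) + (-1.6667)·(-1.6667) + (3.3333)·(3.3333) + (1.3333)·(1.3333) + (0.3333)·(0.3333) + (-0.6667)·(-0.6667)) / 5 = 23.3333/5 = 4.6667
  Sample standard deviations s_i = √(s[i,i]):
  s(U) = √(4.6667) = 2.1602
  s(V) = √(4.6667) = 2.1602

Step 3 — r_{ij} = s_{ij} / (s_i · s_j):
  r[U,U] = 1 (diagonal).
  r[U,V] = -1.4667 / (2.1602 · 2.1602) = -1.4667 / 4.6667 = -0.3143
  r[V,V] = 1 (diagonal).

R is symmetric with unit diagonal. Assembling:

R = [[1, -0.3143],
 [-0.3143, 1]]


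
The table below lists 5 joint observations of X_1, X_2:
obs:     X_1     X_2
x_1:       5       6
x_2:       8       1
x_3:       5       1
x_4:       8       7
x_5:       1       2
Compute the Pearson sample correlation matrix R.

Step 1 — column means:
  mean(X_1) = (5 + 8 + 5 + 8 + 1) / 5 = 27/5 = 5.4
  mean(X_2) = (6 + 1 + 1 + 7 + 2) / 5 = 17/5 = 3.4

Step 2 — sample variances and covariances s[i,j] = (1/(n-1)) · Σ_k (x_{k,i} - mean_i) · (x_{k,j} - mean_j), with n-1 = 4:
  s[X_1,X_1] = ((-0.4)·(-0.4) + (2.6)·(2.6) + (-0.4)·(-0.4) + (2.6)·(2.6) + (-4.4)·(-4.4)) / 4 = 33.2/4 = 8.3
  s[X_1,X_2] = ((-0.4)·(2.6) + (2.6)·(-2.4) + (-0.4)·(-2.4) + (2.6)·(3.6) + (-4.4)·(-1.4)) / 4 = 9.2/4 = 2.3
  s[X_2,X_2] = ((2.6)·(2.6) + (-2.4)·(-2.4) + (-2.4)·(-2.4) + (3.6)·(3.6) + (-1.4)·(-1.4)) / 4 = 33.2/4 = 8.3
  Sample standard deviations s_i = √(s[i,i]):
  s(X_1) = √(8.3) = 2.881
  s(X_2) = √(8.3) = 2.881

Step 3 — r_{ij} = s_{ij} / (s_i · s_j):
  r[X_1,X_1] = 1 (diagonal).
  r[X_1,X_2] = 2.3 / (2.881 · 2.881) = 2.3 / 8.3 = 0.2771
  r[X_2,X_2] = 1 (diagonal).

R is symmetric with unit diagonal. Assembling:

R = [[1, 0.2771],
 [0.2771, 1]]


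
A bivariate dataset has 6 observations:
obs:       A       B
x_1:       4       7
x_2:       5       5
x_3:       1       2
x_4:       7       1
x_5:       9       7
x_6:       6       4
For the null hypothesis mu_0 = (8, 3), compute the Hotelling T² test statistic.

Step 1 — sample mean vector:
  mean(A) = (4 + 5 + 1 + 7 + 9 + 6) / 6 = 32/6 = 5.3333
  mean(B) = (7 + 5 + 2 + 1 + 7 + 4) / 6 = 26/6 = 4.3333
  x̄ = (5.3333, 4.3333),  deviation x̄ - mu_0 = (5.3333, 4.3333) - (8, 3) = (-2.6667, 1.3333).

Step 2 — sample covariance matrix, S[i,j] = (1/(n-1)) · Σ_k (x_{k,i} - mean_i) · (x_{k,j} - mean_j), divisor n-1 = 5:
  S[A,A] = ((-1.3333)·(-1.3333) + (-0.3333)·(-0.3333) + (-4.3333)·(-4.3333) + (1.6667)·(1.6667) + (3.6667)·(3.6667) + (0.6667)·(0.6667)) / 5 = 37.3333/5 = 7.4667
  S[A,B] = ((-1.3333)·(2.6667) + (-0.3333)·(0.6667) + (-4.3333)·(-2.3333) + (1.6667)·(-3.3333) + (3.6667)·(2.6667) + (0.6667)·(-0.3333)) / 5 = 10.3333/5 = 2.0667
  S[B,B] = ((2.6667)·(2.6667) + (0.6667)·(0.6667) + (-2.3333)·(-2.3333) + (-3.3333)·(-3.3333) + (2.6667)·(2.6667) + (-0.3333)·(-0.3333)) / 5 = 31.3333/5 = 6.2667
  S = [[7.4667, 2.0667],
 [2.0667, 6.2667]].

Step 3 — invert S. det(S) = 7.4667·6.2667 - (2.0667)² = 42.52.
  S^{-1} = (1/det) · [[d, -b], [-b, a]] = [[0.1474, -0.0486],
 [-0.0486, 0.1756]].

Step 4 — quadratic form (x̄ - mu_0)^T · S^{-1} · (x̄ - mu_0):
  S^{-1} · (x̄ - mu_0) = (-0.4578, 0.3638),
  (x̄ - mu_0)^T · [...] = (-2.6667)·(-0.4578) + (1.3333)·(0.3638) = 1.7059.

Step 5 — scale by n: T² = 6 · 1.7059 = 10.2352.

T² ≈ 10.2352


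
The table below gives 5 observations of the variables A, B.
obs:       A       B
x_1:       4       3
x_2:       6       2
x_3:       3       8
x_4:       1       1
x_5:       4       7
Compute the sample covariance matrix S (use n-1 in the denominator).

Step 1 — column means:
  mean(A) = (4 + 6 + 3 + 1 + 4) / 5 = 18/5 = 3.6
  mean(B) = (3 + 2 + 8 + 1 + 7) / 5 = 21/5 = 4.2

Step 2 — sample covariance S[i,j] = (1/(n-1)) · Σ_k (x_{k,i} - mean_i) · (x_{k,j} - mean_j), with n-1 = 4.
  S[A,A] = ((0.4)·(0.4) + (2.4)·(2.4) + (-0.6)·(-0.6) + (-2.6)·(-2.6) + (0.4)·(0.4)) / 4 = 13.2/4 = 3.3
  S[A,B] = ((0.4)·(-1.2) + (2.4)·(-2.2) + (-0.6)·(3.8) + (-2.6)·(-3.2) + (0.4)·(2.8)) / 4 = 1.4/4 = 0.35
  S[B,B] = ((-1.2)·(-1.2) + (-2.2)·(-2.2) + (3.8)·(3.8) + (-3.2)·(-3.2) + (2.8)·(2.8)) / 4 = 38.8/4 = 9.7

S is symmetric (S[j,i] = S[i,j]). Assembling:

S = [[3.3, 0.35],
 [0.35, 9.7]]


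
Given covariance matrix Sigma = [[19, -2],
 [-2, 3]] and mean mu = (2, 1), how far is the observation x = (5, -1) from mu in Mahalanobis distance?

Step 1 — centre the observation: (x - mu) = (3, -2).

Step 2 — invert Sigma. det(Sigma) = 19·3 - (-2)² = 53.
  Sigma^{-1} = (1/det) · [[d, -b], [-b, a]] = [[0.0566, 0.0377],
 [0.0377, 0.3585]].

Step 3 — form the quadratic (x - mu)^T · Sigma^{-1} · (x - mu):
  Sigma^{-1} · (x - mu) = (0.0943, -0.6038).
  (x - mu)^T · [Sigma^{-1} · (x - mu)] = (3)·(0.0943) + (-2)·(-0.6038) = 1.4906.

Step 4 — take square root: d = √(1.4906) ≈ 1.2209.

d(x, mu) = √(1.4906) ≈ 1.2209


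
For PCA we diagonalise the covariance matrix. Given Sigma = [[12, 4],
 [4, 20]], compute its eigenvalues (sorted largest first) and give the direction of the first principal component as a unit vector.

Step 1 — characteristic polynomial of 2×2 Sigma:
  det(Sigma - λI) = λ² - trace · λ + det = 0.
  trace = 12 + 20 = 32, det = 12·20 - (4)² = 224.
Step 2 — discriminant:
  Δ = trace² - 4·det = 1024 - 896 = 128.
Step 3 — eigenvalues:
  λ = (trace ± √Δ)/2 = (32 ± 11.3137)/2,
  λ_1 = 21.6569,  λ_2 = 10.3431.

Step 4 — unit eigenvector for λ_1: solve (Sigma - λ_1 I)v = 0. First row:
  (12 - 21.6569)·v_x + (4)·v_y = 0, i.e. (-9.6569)·v_x + (4)·v_y = 0,
  so v ∝ (b, λ_1 - a) = (4, 9.6569) = u.
  ||u|| = √((4)² + (9.6569)²) = √(109.2548) ≈ 10.4525,
  v_1 = u/||u|| ≈ (0.3827, 0.9239) (||v_1|| = 1).

λ_1 = 21.6569,  λ_2 = 10.3431;  v_1 ≈ (0.3827, 0.9239)


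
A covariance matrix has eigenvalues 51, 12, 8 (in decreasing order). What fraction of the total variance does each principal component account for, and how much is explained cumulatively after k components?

Step 1 — total variance = trace(Sigma) = Σ λ_i = 51 + 12 + 8 = 71.

Step 2 — fraction explained by component i = λ_i / Σ λ:
  PC1: 51/71 = 0.7183
  PC2: 12/71 = 0.169
  PC3: 8/71 = 0.1127

Step 3 — cumulative fraction after k components = (λ_1 + ... + λ_k) / Σ λ:
  k = 1: 51/71 = 0.7183
  k = 2: (51 + 12)/71 = 63/71 = 0.8873
  k = 3: (51 + 12 + 8)/71 = 71/71 = 1

Summary (fraction, with percent):

explained: PC1 0.7183 (71.83%), PC2 0.169 (16.9%), PC3 0.1127 (11.27%);  cumulative: 0.7183, 0.8873, 1


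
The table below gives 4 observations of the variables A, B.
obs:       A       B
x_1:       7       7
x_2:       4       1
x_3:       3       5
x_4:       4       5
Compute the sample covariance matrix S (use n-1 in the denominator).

Step 1 — column means:
  mean(A) = (7 + 4 + 3 + 4) / 4 = 18/4 = 4.5
  mean(B) = (7 + 1 + 5 + 5) / 4 = 18/4 = 4.5

Step 2 — sample covariance S[i,j] = (1/(n-1)) · Σ_k (x_{k,i} - mean_i) · (x_{k,j} - mean_j), with n-1 = 3.
  S[A,A] = ((2.5)·(2.5) + (-0.5)·(-0.5) + (-1.5)·(-1.5) + (-0.5)·(-0.5)) / 3 = 9/3 = 3
  S[A,B] = ((2.5)·(2.5) + (-0.5)·(-3.5) + (-1.5)·(0.5) + (-0.5)·(0.5)) / 3 = 7/3 = 2.3333
  S[B,B] = ((2.5)·(2.5) + (-3.5)·(-3.5) + (0.5)·(0.5) + (0.5)·(0.5)) / 3 = 19/3 = 6.3333

S is symmetric (S[j,i] = S[i,j]). Assembling:

S = [[3, 2.3333],
 [2.3333, 6.3333]]


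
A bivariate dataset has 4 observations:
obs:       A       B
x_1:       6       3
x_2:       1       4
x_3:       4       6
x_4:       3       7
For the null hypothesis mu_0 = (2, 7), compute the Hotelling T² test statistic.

Step 1 — sample mean vector:
  mean(A) = (6 + 1 + 4 + 3) / 4 = 14/4 = 3.5
  mean(B) = (3 + 4 + 6 + 7) / 4 = 20/4 = 5
  x̄ = (3.5, 5),  deviation x̄ - mu_0 = (3.5, 5) - (2, 7) = (1.5, -2).

Step 2 — sample covariance matrix, S[i,j] = (1/(n-1)) · Σ_k (x_{k,i} - mean_i) · (x_{k,j} - mean_j), divisor n-1 = 3:
  S[A,A] = ((2.5)·(2.5) + (-2.5)·(-2.5) + (0.5)·(0.5) + (-0.5)·(-0.5)) / 3 = 13/3 = 4.3333
  S[A,B] = ((2.5)·(-2) + (-2.5)·(-1) + (0.5)·(1) + (-0.5)·(2)) / 3 = -3/3 = -1
  S[B,B] = ((-2)·(-2) + (-1)·(-1) + (1)·(1) + (2)·(2)) / 3 = 10/3 = 3.3333
  S = [[4.3333, -1],
 [-1, 3.3333]].

Step 3 — invert S. det(S) = 4.3333·3.3333 - (-1)² = 13.4444.
  S^{-1} = (1/det) · [[d, -b], [-b, a]] = [[0.2479, 0.0744],
 [0.0744, 0.3223]].

Step 4 — quadratic form (x̄ - mu_0)^T · S^{-1} · (x̄ - mu_0):
  S^{-1} · (x̄ - mu_0) = (0.2231, -0.5331),
  (x̄ - mu_0)^T · [...] = (1.5)·(0.2231) + (-2)·(-0.5331) = 1.4008.

Step 5 — scale by n: T² = 4 · 1.4008 = 5.6033.

T² ≈ 5.6033


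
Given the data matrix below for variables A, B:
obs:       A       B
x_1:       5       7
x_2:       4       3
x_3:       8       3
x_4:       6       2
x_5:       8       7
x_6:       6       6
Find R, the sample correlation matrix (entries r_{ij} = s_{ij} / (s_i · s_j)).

Step 1 — column means:
  mean(A) = (5 + 4 + 8 + 6 + 8 + 6) / 6 = 37/6 = 6.1667
  mean(B) = (7 + 3 + 3 + 2 + 7 + 6) / 6 = 28/6 = 4.6667

Step 2 — sample variances and covariances s[i,j] = (1/(n-1)) · Σ_k (x_{k,i} - mean_i) · (x_{k,j} - mean_j), with n-1 = 5:
  s[A,A] = ((-1.1667)·(-1.1667) + (-2.1667)·(-2.1667) + (1.8333)·(1.8333) + (-0.1667)·(-0.1667) + (1.8333)·(1.8333) + (-0.1667)·(-0.1667)) / 5 = 12.8333/5 = 2.5667
  s[A,B] = ((-1.1667)·(2.3333) + (-2.1667)·(-1.6667) + (1.8333)·(-1.6667) + (-0.1667)·(-2.6667) + (1.8333)·(2.3333) + (-0.1667)·(1.3333)) / 5 = 2.3333/5 = 0.4667
  s[B,B] = ((2.3333)·(2.3333) + (-1.6667)·(-1.6667) + (-1.6667)·(-1.6667) + (-2.6667)·(-2.6667) + (2.3333)·(2.3333) + (1.3333)·(1.3333)) / 5 = 25.3333/5 = 5.0667
  Sample standard deviations s_i = √(s[i,i]):
  s(A) = √(2.5667) = 1.6021
  s(B) = √(5.0667) = 2.2509

Step 3 — r_{ij} = s_{ij} / (s_i · s_j):
  r[A,A] = 1 (diagonal).
  r[A,B] = 0.4667 / (1.6021 · 2.2509) = 0.4667 / 3.6062 = 0.1294
  r[B,B] = 1 (diagonal).

R is symmetric with unit diagonal. Assembling:

R = [[1, 0.1294],
 [0.1294, 1]]


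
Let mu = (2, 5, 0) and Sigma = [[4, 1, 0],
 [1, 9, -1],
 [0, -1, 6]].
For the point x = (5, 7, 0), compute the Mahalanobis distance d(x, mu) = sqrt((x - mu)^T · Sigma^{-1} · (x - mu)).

Step 1 — centre the observation: (x - mu) = (3, 2, 0).

Step 2 — invert Sigma (cofactor / det for 3×3, or solve directly):
  Sigma^{-1} = [[0.2573, -0.0291, -0.0049],
 [-0.0291, 0.1165, 0.0194],
 [-0.0049, 0.0194, 0.1699]].

Step 3 — form the quadratic (x - mu)^T · Sigma^{-1} · (x - mu):
  Sigma^{-1} · (x - mu) = (0.7136, 0.1456, 0.0243).
  (x - mu)^T · [Sigma^{-1} · (x - mu)] = (3)·(0.7136) + (2)·(0.1456) + (0)·(0.0243) = 2.432.

Step 4 — take square root: d = √(2.432) ≈ 1.5595.

d(x, mu) = √(2.432) ≈ 1.5595


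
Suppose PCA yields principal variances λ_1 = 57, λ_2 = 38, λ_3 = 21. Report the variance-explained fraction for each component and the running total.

Step 1 — total variance = trace(Sigma) = Σ λ_i = 57 + 38 + 21 = 116.

Step 2 — fraction explained by component i = λ_i / Σ λ:
  PC1: 57/116 = 0.4914
  PC2: 38/116 = 0.3276
  PC3: 21/116 = 0.181

Step 3 — cumulative fraction after k components = (λ_1 + ... + λ_k) / Σ λ:
  k = 1: 57/116 = 0.4914
  k = 2: (57 + 38)/116 = 95/116 = 0.819
  k = 3: (57 + 38 + 21)/116 = 116/116 = 1

Summary (fraction, with percent):

explained: PC1 0.4914 (49.14%), PC2 0.3276 (32.76%), PC3 0.181 (18.1%);  cumulative: 0.4914, 0.819, 1


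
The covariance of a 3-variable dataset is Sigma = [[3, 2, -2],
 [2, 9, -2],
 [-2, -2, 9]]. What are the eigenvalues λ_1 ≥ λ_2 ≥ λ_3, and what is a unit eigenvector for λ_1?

Step 1 — characteristic polynomial p(λ) = det(λI - Sigma) = λ³ - tr·λ² + c_1·λ - det, where tr = trace, c_1 = sum of the principal 2×2 minors, det = det(Sigma):
  tr = 3 + 9 + 9 = 21,
  c_1 = (3·9 - (2)²) + (3·9 - (-2)²) + (9·9 - (-2)²) = 23 + 23 + 77 = 123,
  det = 3·(9·9 - (-2)²) - (2)·((2)·9 - (-2)·(-2)) + (-2)·((2)·(-2) - 9·(-2)) = 3·(77) - (2)·(14) + (-2)·(14) = 175.
  So p(λ) = λ³ - 21λ² + 123λ - 175.
Step 2 — look for an integer root (rational root theorem: any rational root is an integer divisor of 175). Testing λ = 7:
  p(7) = 343 - 1029 + 861 - 175 = 0  ✓
  Dividing out (λ - 7): p(λ) = (λ - 7)(λ² - 14λ + 25).
Step 3 — remaining eigenvalues from the quadratic λ² - 14λ + 25 = 0:
  Δ = 14² - 4·25 = 196 - 100 = 96,  λ = (14 ± √96)/2 = (14 ± 9.798)/2 ≈ 11.899 or 2.101.
  Sorted: λ_1 = 11.899,  λ_2 = 7,  λ_3 = 2.101  (check: sum = 21 = tr ✓).

Step 4 — unit eigenvector for λ_1 ≈ 11.899: v spans the null space of (Sigma - λ_1 I), whose rows are
  r_1 = (-8.899, 2, -2),  r_2 = (2, -2.899, -2),  r_3 = (-2, -2, -2.899).
  v is orthogonal to every row, so take v ∝ r_1 × r_2 = ((2)·(-2) - (-2)·(-2.899), (-2)·(2) - (-8.899)·(-2), (-8.899)·(-2.899) - (2)·(2)) ≈ (-9.798, -21.798, 21.798).
  Rescale (multiply by -1 so the first nonzero entry is positive): u = (9.798, 21.798, -21.798).
  ||u|| = √((9.798)² + (21.798)² + (-21.798)²) = √(1046.302) ≈ 32.3466,  v_1 = u/||u|| ≈ (0.3029, 0.6739, -0.6739) (||v_1|| = 1).

λ_1 = 11.899,  λ_2 = 7,  λ_3 = 2.101;  v_1 ≈ (0.3029, 0.6739, -0.6739)


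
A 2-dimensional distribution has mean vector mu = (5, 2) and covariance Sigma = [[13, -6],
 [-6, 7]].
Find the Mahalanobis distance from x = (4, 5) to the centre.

Step 1 — centre the observation: (x - mu) = (-1, 3).

Step 2 — invert Sigma. det(Sigma) = 13·7 - (-6)² = 55.
  Sigma^{-1} = (1/det) · [[d, -b], [-b, a]] = [[0.1273, 0.1091],
 [0.1091, 0.2364]].

Step 3 — form the quadratic (x - mu)^T · Sigma^{-1} · (x - mu):
  Sigma^{-1} · (x - mu) = (0.2, 0.6).
  (x - mu)^T · [Sigma^{-1} · (x - mu)] = (-1)·(0.2) + (3)·(0.6) = 1.6.

Step 4 — take square root: d = √(1.6) ≈ 1.2649.

d(x, mu) = √(1.6) ≈ 1.2649


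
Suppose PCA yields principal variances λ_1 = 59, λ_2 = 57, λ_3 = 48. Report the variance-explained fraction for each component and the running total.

Step 1 — total variance = trace(Sigma) = Σ λ_i = 59 + 57 + 48 = 164.

Step 2 — fraction explained by component i = λ_i / Σ λ:
  PC1: 59/164 = 0.3598
  PC2: 57/164 = 0.3476
  PC3: 48/164 = 0.2927

Step 3 — cumulative fraction after k components = (λ_1 + ... + λ_k) / Σ λ:
  k = 1: 59/164 = 0.3598
  k = 2: (59 + 57)/164 = 116/164 = 0.7073
  k = 3: (59 + 57 + 48)/164 = 164/164 = 1

Summary (fraction, with percent):

explained: PC1 0.3598 (35.98%), PC2 0.3476 (34.76%), PC3 0.2927 (29.27%);  cumulative: 0.3598, 0.7073, 1


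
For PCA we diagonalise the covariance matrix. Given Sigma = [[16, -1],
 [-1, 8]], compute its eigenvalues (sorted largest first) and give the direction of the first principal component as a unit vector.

Step 1 — characteristic polynomial of 2×2 Sigma:
  det(Sigma - λI) = λ² - trace · λ + det = 0.
  trace = 16 + 8 = 24, det = 16·8 - (-1)² = 127.
Step 2 — discriminant:
  Δ = trace² - 4·det = 576 - 508 = 68.
Step 3 — eigenvalues:
  λ = (trace ± √Δ)/2 = (24 ± 8.2462)/2,
  λ_1 = 16.1231,  λ_2 = 7.8769.

Step 4 — unit eigenvector for λ_1: solve (Sigma - λ_1 I)v = 0. First row:
  (16 - 16.1231)·v_x + (-1)·v_y = 0, i.e. (-0.1231)·v_x + (-1)·v_y = 0,
  so v ∝ (b, λ_1 - a) = (-1, 0.1231); multiply by -1 so the first entry is positive: u = (1, -0.1231).
  ||u|| = √((1)² + (-0.1231)²) = √(1.0152) ≈ 1.0075,
  v_1 = u/||u|| ≈ (0.9925, -0.1222) (||v_1|| = 1).

λ_1 = 16.1231,  λ_2 = 7.8769;  v_1 ≈ (0.9925, -0.1222)


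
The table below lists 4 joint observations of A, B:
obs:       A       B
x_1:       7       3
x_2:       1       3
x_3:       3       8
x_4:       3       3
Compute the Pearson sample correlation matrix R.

Step 1 — column means:
  mean(A) = (7 + 1 + 3 + 3) / 4 = 14/4 = 3.5
  mean(B) = (3 + 3 + 8 + 3) / 4 = 17/4 = 4.25

Step 2 — sample variances and covariances s[i,j] = (1/(n-1)) · Σ_k (x_{k,i} - mean_i) · (x_{k,j} - mean_j), with n-1 = 3:
  s[A,A] = ((3.5)·(3.5) + (-2.5)·(-2.5) + (-0.5)·(-0.5) + (-0.5)·(-0.5)) / 3 = 19/3 = 6.3333
  s[A,B] = ((3.5)·(-1.25) + (-2.5)·(-1.25) + (-0.5)·(3.75) + (-0.5)·(-1.25)) / 3 = -2.5/3 = -0.8333
  s[B,B] = ((-1.25)·(-1.25) + (-1.25)·(-1.25) + (3.75)·(3.75) + (-1.25)·(-1.25)) / 3 = 18.75/3 = 6.25
  Sample standard deviations s_i = √(s[i,i]):
  s(A) = √(6.3333) = 2.5166
  s(B) = √(6.25) = 2.5

Step 3 — r_{ij} = s_{ij} / (s_i · s_j):
  r[A,A] = 1 (diagonal).
  r[A,B] = -0.8333 / (2.5166 · 2.5) = -0.8333 / 6.2915 = -0.1325
  r[B,B] = 1 (diagonal).

R is symmetric with unit diagonal. Assembling:

R = [[1, -0.1325],
 [-0.1325, 1]]


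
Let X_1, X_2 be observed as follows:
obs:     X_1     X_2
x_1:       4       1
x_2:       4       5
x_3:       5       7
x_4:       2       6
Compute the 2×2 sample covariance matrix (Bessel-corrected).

Step 1 — column means:
  mean(X_1) = (4 + 4 + 5 + 2) / 4 = 15/4 = 3.75
  mean(X_2) = (1 + 5 + 7 + 6) / 4 = 19/4 = 4.75

Step 2 — sample covariance S[i,j] = (1/(n-1)) · Σ_k (x_{k,i} - mean_i) · (x_{k,j} - mean_j), with n-1 = 3.
  S[X_1,X_1] = ((0.25)·(0.25) + (0.25)·(0.25) + (1.25)·(1.25) + (-1.75)·(-1.75)) / 3 = 4.75/3 = 1.5833
  S[X_1,X_2] = ((0.25)·(-3.75) + (0.25)·(0.25) + (1.25)·(2.25) + (-1.75)·(1.25)) / 3 = -0.25/3 = -0.0833
  S[X_2,X_2] = ((-3.75)·(-3.75) + (0.25)·(0.25) + (2.25)·(2.25) + (1.25)·(1.25)) / 3 = 20.75/3 = 6.9167

S is symmetric (S[j,i] = S[i,j]). Assembling:

S = [[1.5833, -0.0833],
 [-0.0833, 6.9167]]


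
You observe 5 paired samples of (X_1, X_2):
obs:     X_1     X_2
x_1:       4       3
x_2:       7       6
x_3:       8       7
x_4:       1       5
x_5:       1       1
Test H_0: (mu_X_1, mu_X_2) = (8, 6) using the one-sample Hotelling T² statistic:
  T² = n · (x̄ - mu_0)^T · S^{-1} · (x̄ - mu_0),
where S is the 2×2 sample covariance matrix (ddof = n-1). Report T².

Step 1 — sample mean vector:
  mean(X_1) = (4 + 7 + 8 + 1 + 1) / 5 = 21/5 = 4.2
  mean(X_2) = (3 + 6 + 7 + 5 + 1) / 5 = 22/5 = 4.4
  x̄ = (4.2, 4.4),  deviation x̄ - mu_0 = (4.2, 4.4) - (8, 6) = (-3.8, -1.6).

Step 2 — sample covariance matrix, S[i,j] = (1/(n-1)) · Σ_k (x_{k,i} - mean_i) · (x_{k,j} - mean_j), divisor n-1 = 4:
  S[X_1,X_1] = ((-0.2)·(-0.2) + (2.8)·(2.8) + (3.8)·(3.8) + (-3.2)·(-3.2) + (-3.2)·(-3.2)) / 4 = 42.8/4 = 10.7
  S[X_1,X_2] = ((-0.2)·(-1.4) + (2.8)·(1.6) + (3.8)·(2.6) + (-3.2)·(0.6) + (-3.2)·(-3.4)) / 4 = 23.6/4 = 5.9
  S[X_2,X_2] = ((-1.4)·(-1.4) + (1.6)·(1.6) + (2.6)·(2.6) + (0.6)·(0.6) + (-3.4)·(-3.4)) / 4 = 23.2/4 = 5.8
  S = [[10.7, 5.9],
 [5.9, 5.8]].

Step 3 — invert S. det(S) = 10.7·5.8 - (5.9)² = 27.25.
  S^{-1} = (1/det) · [[d, -b], [-b, a]] = [[0.2128, -0.2165],
 [-0.2165, 0.3927]].

Step 4 — quadratic form (x̄ - mu_0)^T · S^{-1} · (x̄ - mu_0):
  S^{-1} · (x̄ - mu_0) = (-0.4624, 0.1945),
  (x̄ - mu_0)^T · [...] = (-3.8)·(-0.4624) + (-1.6)·(0.1945) = 1.4459.

Step 5 — scale by n: T² = 5 · 1.4459 = 7.2294.

T² ≈ 7.2294


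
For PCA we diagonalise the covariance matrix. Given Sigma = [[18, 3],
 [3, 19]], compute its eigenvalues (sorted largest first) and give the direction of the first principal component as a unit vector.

Step 1 — characteristic polynomial of 2×2 Sigma:
  det(Sigma - λI) = λ² - trace · λ + det = 0.
  trace = 18 + 19 = 37, det = 18·19 - (3)² = 333.
Step 2 — discriminant:
  Δ = trace² - 4·det = 1369 - 1332 = 37.
Step 3 — eigenvalues:
  λ = (trace ± √Δ)/2 = (37 ± 6.0828)/2,
  λ_1 = 21.5414,  λ_2 = 15.4586.

Step 4 — unit eigenvector for λ_1: solve (Sigma - λ_1 I)v = 0. First row:
  (18 - 21.5414)·v_x + (3)·v_y = 0, i.e. (-3.5414)·v_x + (3)·v_y = 0,
  so v ∝ (b, λ_1 - a) = (3, 3.5414) = u.
  ||u|| = √((3)² + (3.5414)²) = √(21.5414) ≈ 4.6413,
  v_1 = u/||u|| ≈ (0.6464, 0.763) (||v_1|| = 1).

λ_1 = 21.5414,  λ_2 = 15.4586;  v_1 ≈ (0.6464, 0.763)


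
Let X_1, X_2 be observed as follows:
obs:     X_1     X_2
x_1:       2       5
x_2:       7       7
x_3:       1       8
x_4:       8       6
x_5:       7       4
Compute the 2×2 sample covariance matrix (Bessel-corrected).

Step 1 — column means:
  mean(X_1) = (2 + 7 + 1 + 8 + 7) / 5 = 25/5 = 5
  mean(X_2) = (5 + 7 + 8 + 6 + 4) / 5 = 30/5 = 6

Step 2 — sample covariance S[i,j] = (1/(n-1)) · Σ_k (x_{k,i} - mean_i) · (x_{k,j} - mean_j), with n-1 = 4.
  S[X_1,X_1] = ((-3)·(-3) + (2)·(2) + (-4)·(-4) + (3)·(3) + (2)·(2)) / 4 = 42/4 = 10.5
  S[X_1,X_2] = ((-3)·(-1) + (2)·(1) + (-4)·(2) + (3)·(0) + (2)·(-2)) / 4 = -7/4 = -1.75
  S[X_2,X_2] = ((-1)·(-1) + (1)·(1) + (2)·(2) + (0)·(0) + (-2)·(-2)) / 4 = 10/4 = 2.5

S is symmetric (S[j,i] = S[i,j]). Assembling:

S = [[10.5, -1.75],
 [-1.75, 2.5]]


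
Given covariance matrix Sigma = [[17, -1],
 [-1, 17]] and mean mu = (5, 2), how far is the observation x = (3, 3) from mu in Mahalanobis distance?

Step 1 — centre the observation: (x - mu) = (-2, 1).

Step 2 — invert Sigma. det(Sigma) = 17·17 - (-1)² = 288.
  Sigma^{-1} = (1/det) · [[d, -b], [-b, a]] = [[0.059, 0.0035],
 [0.0035, 0.059]].

Step 3 — form the quadratic (x - mu)^T · Sigma^{-1} · (x - mu):
  Sigma^{-1} · (x - mu) = (-0.1146, 0.0521).
  (x - mu)^T · [Sigma^{-1} · (x - mu)] = (-2)·(-0.1146) + (1)·(0.0521) = 0.2812.

Step 4 — take square root: d = √(0.2812) ≈ 0.5303.

d(x, mu) = √(0.2812) ≈ 0.5303


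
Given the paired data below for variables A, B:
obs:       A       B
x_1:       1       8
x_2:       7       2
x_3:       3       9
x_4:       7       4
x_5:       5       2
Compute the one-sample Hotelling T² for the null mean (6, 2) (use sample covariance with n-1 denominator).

Step 1 — sample mean vector:
  mean(A) = (1 + 7 + 3 + 7 + 5) / 5 = 23/5 = 4.6
  mean(B) = (8 + 2 + 9 + 4 + 2) / 5 = 25/5 = 5
  x̄ = (4.6, 5),  deviation x̄ - mu_0 = (4.6, 5) - (6, 2) = (-1.4, 3).

Step 2 — sample covariance matrix, S[i,j] = (1/(n-1)) · Σ_k (x_{k,i} - mean_i) · (x_{k,j} - mean_j), divisor n-1 = 4:
  S[A,A] = ((-3.6)·(-3.6) + (2.4)·(2.4) + (-1.6)·(-1.6) + (2.4)·(2.4) + (0.4)·(0.4)) / 4 = 27.2/4 = 6.8
  S[A,B] = ((-3.6)·(3) + (2.4)·(-3) + (-1.6)·(4) + (2.4)·(-1) + (0.4)·(-3)) / 4 = -28/4 = -7
  S[B,B] = ((3)·(3) + (-3)·(-3) + (4)·(4) + (-1)·(-1) + (-3)·(-3)) / 4 = 44/4 = 11
  S = [[6.8, -7],
 [-7, 11]].

Step 3 — invert S. det(S) = 6.8·11 - (-7)² = 25.8.
  S^{-1} = (1/det) · [[d, -b], [-b, a]] = [[0.4264, 0.2713],
 [0.2713, 0.2636]].

Step 4 — quadratic form (x̄ - mu_0)^T · S^{-1} · (x̄ - mu_0):
  S^{-1} · (x̄ - mu_0) = (0.2171, 0.4109),
  (x̄ - mu_0)^T · [...] = (-1.4)·(0.2171) + (3)·(0.4109) = 0.9287.

Step 5 — scale by n: T² = 5 · 0.9287 = 4.6434.

T² ≈ 4.6434


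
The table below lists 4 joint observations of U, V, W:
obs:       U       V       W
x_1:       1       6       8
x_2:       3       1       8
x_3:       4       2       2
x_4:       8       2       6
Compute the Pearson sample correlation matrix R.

Step 1 — column means:
  mean(U) = (1 + 3 + 4 + 8) / 4 = 16/4 = 4
  mean(V) = (6 + 1 + 2 + 2) / 4 = 11/4 = 2.75
  mean(W) = (8 + 8 + 2 + 6) / 4 = 24/4 = 6

Step 2 — sample variances and covariances s[i,j] = (1/(n-1)) · Σ_k (x_{k,i} - mean_i) · (x_{k,j} - mean_j), with n-1 = 3:
  s[U,U] = ((-3)·(-3) + (-1)·(-1) + (0)·(0) + (4)·(4)) / 3 = 26/3 = 8.6667
  s[U,V] = ((-3)·(3.25) + (-1)·(-1.75) + (0)·(-0.75) + (4)·(-0.75)) / 3 = -11/3 = -3.6667
  s[U,W] = ((-3)·(2) + (-1)·(2) + (0)·(-4) + (4)·(0)) / 3 = -8/3 = -2.6667
  s[V,V] = ((3.25)·(3.25) + (-1.75)·(-1.75) + (-0.75)·(-0.75) + (-0.75)·(-0.75)) / 3 = 14.75/3 = 4.9167
  s[V,W] = ((3.25)·(2) + (-1.75)·(2) + (-0.75)·(-4) + (-0.75)·(0)) / 3 = 6/3 = 2
  s[W,W] = ((2)·(2) + (2)·(2) + (-4)·(-4) + (0)·(0)) / 3 = 24/3 = 8
  Sample standard deviations s_i = √(s[i,i]):
  s(U) = √(8.6667) = 2.9439
  s(V) = √(4.9167) = 2.2174
  s(W) = √(8) = 2.8284

Step 3 — r_{ij} = s_{ij} / (s_i · s_j):
  r[U,U] = 1 (diagonal).
  r[U,V] = -3.6667 / (2.9439 · 2.2174) = -3.6667 / 6.5277 = -0.5617
  r[U,W] = -2.6667 / (2.9439 · 2.8284) = -2.6667 / 8.3267 = -0.3203
  r[V,V] = 1 (diagonal).
  r[V,W] = 2 / (2.2174 · 2.8284) = 2 / 6.2716 = 0.3189
  r[W,W] = 1 (diagonal).

R is symmetric with unit diagonal. Assembling:

R = [[1, -0.5617, -0.3203],
 [-0.5617, 1, 0.3189],
 [-0.3203, 0.3189, 1]]


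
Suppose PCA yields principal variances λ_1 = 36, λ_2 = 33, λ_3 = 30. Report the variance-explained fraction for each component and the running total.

Step 1 — total variance = trace(Sigma) = Σ λ_i = 36 + 33 + 30 = 99.

Step 2 — fraction explained by component i = λ_i / Σ λ:
  PC1: 36/99 = 0.3636
  PC2: 33/99 = 0.3333
  PC3: 30/99 = 0.303

Step 3 — cumulative fraction after k components = (λ_1 + ... + λ_k) / Σ λ:
  k = 1: 36/99 = 0.3636
  k = 2: (36 + 33)/99 = 69/99 = 0.697
  k = 3: (36 + 33 + 30)/99 = 99/99 = 1

Summary (fraction, with percent):

explained: PC1 0.3636 (36.36%), PC2 0.3333 (33.33%), PC3 0.303 (30.3%);  cumulative: 0.3636, 0.697, 1


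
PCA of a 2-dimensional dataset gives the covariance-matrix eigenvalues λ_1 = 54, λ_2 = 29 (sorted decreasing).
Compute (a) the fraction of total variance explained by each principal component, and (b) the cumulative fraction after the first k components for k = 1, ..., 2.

Step 1 — total variance = trace(Sigma) = Σ λ_i = 54 + 29 = 83.

Step 2 — fraction explained by component i = λ_i / Σ λ:
  PC1: 54/83 = 0.6506
  PC2: 29/83 = 0.3494

Step 3 — cumulative fraction after k components = (λ_1 + ... + λ_k) / Σ λ:
  k = 1: 54/83 = 0.6506
  k = 2: (54 + 29)/83 = 83/83 = 1

Summary (fraction, with percent):

explained: PC1 0.6506 (65.06%), PC2 0.3494 (34.94%);  cumulative: 0.6506, 1


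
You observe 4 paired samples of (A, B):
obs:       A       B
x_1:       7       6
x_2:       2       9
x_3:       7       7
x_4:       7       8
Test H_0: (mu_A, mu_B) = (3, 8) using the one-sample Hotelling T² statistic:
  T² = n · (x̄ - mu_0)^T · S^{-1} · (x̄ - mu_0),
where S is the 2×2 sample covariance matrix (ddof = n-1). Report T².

Step 1 — sample mean vector:
  mean(A) = (7 + 2 + 7 + 7) / 4 = 23/4 = 5.75
  mean(B) = (6 + 9 + 7 + 8) / 4 = 30/4 = 7.5
  x̄ = (5.75, 7.5),  deviation x̄ - mu_0 = (5.75, 7.5) - (3, 8) = (2.75, -0.5).

Step 2 — sample covariance matrix, S[i,j] = (1/(n-1)) · Σ_k (x_{k,i} - mean_i) · (x_{k,j} - mean_j), divisor n-1 = 3:
  S[A,A] = ((1.25)·(1.25) + (-3.75)·(-3.75) + (1.25)·(1.25) + (1.25)·(1.25)) / 3 = 18.75/3 = 6.25
  S[A,B] = ((1.25)·(-1.5) + (-3.75)·(1.5) + (1.25)·(-0.5) + (1.25)·(0.5)) / 3 = -7.5/3 = -2.5
  S[B,B] = ((-1.5)·(-1.5) + (1.5)·(1.5) + (-0.5)·(-0.5) + (0.5)·(0.5)) / 3 = 5/3 = 1.6667
  S = [[6.25, -2.5],
 [-2.5, 1.6667]].

Step 3 — invert S. det(S) = 6.25·1.6667 - (-2.5)² = 4.1667.
  S^{-1} = (1/det) · [[d, -b], [-b, a]] = [[0.4, 0.6],
 [0.6, 1.5]].

Step 4 — quadratic form (x̄ - mu_0)^T · S^{-1} · (x̄ - mu_0):
  S^{-1} · (x̄ - mu_0) = (0.8, 0.9),
  (x̄ - mu_0)^T · [...] = (2.75)·(0.8) + (-0.5)·(0.9) = 1.75.

Step 5 — scale by n: T² = 4 · 1.75 = 7.

T² ≈ 7


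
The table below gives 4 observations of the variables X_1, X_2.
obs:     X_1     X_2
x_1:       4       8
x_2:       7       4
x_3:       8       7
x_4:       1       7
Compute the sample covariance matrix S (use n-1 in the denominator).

Step 1 — column means:
  mean(X_1) = (4 + 7 + 8 + 1) / 4 = 20/4 = 5
  mean(X_2) = (8 + 4 + 7 + 7) / 4 = 26/4 = 6.5

Step 2 — sample covariance S[i,j] = (1/(n-1)) · Σ_k (x_{k,i} - mean_i) · (x_{k,j} - mean_j), with n-1 = 3.
  S[X_1,X_1] = ((-1)·(-1) + (2)·(2) + (3)·(3) + (-4)·(-4)) / 3 = 30/3 = 10
  S[X_1,X_2] = ((-1)·(1.5) + (2)·(-2.5) + (3)·(0.5) + (-4)·(0.5)) / 3 = -7/3 = -2.3333
  S[X_2,X_2] = ((1.5)·(1.5) + (-2.5)·(-2.5) + (0.5)·(0.5) + (0.5)·(0.5)) / 3 = 9/3 = 3

S is symmetric (S[j,i] = S[i,j]). Assembling:

S = [[10, -2.3333],
 [-2.3333, 3]]


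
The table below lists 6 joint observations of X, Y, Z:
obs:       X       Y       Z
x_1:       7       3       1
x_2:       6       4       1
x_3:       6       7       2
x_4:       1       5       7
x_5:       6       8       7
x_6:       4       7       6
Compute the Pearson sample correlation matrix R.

Step 1 — column means:
  mean(X) = (7 + 6 + 6 + 1 + 6 + 4) / 6 = 30/6 = 5
  mean(Y) = (3 + 4 + 7 + 5 + 8 + 7) / 6 = 34/6 = 5.6667
  mean(Z) = (1 + 1 + 2 + 7 + 7 + 6) / 6 = 24/6 = 4

Step 2 — sample variances and covariances s[i,j] = (1/(n-1)) · Σ_k (x_{k,i} - mean_i) · (x_{k,j} - mean_j), with n-1 = 5:
  s[X,X] = ((2)·(2) + (1)·(1) + (1)·(1) + (-4)·(-4) + (1)·(1) + (-1)·(-1)) / 5 = 24/5 = 4.8
  s[X,Y] = ((2)·(-2.6667) + (1)·(-1.6667) + (1)·(1.3333) + (-4)·(-0.6667) + (1)·(2.3333) + (-1)·(1.3333)) / 5 = -2/5 = -0.4
  s[X,Z] = ((2)·(-3) + (1)·(-3) + (1)·(-2) + (-4)·(3) + (1)·(3) + (-1)·(2)) / 5 = -22/5 = -4.4
  s[Y,Y] = ((-2.6667)·(-2.6667) + (-1.6667)·(-1.6667) + (1.3333)·(1.3333) + (-0.6667)·(-0.6667) + (2.3333)·(2.3333) + (1.3333)·(1.3333)) / 5 = 19.3333/5 = 3.8667
  s[Y,Z] = ((-2.6667)·(-3) + (-1.6667)·(-3) + (1.3333)·(-2) + (-0.6667)·(3) + (2.3333)·(3) + (1.3333)·(2)) / 5 = 18/5 = 3.6
  s[Z,Z] = ((-3)·(-3) + (-3)·(-3) + (-2)·(-2) + (3)·(3) + (3)·(3) + (2)·(2)) / 5 = 44/5 = 8.8
  Sample standard deviations s_i = √(s[i,i]):
  s(X) = √(4.8) = 2.1909
  s(Y) = √(3.8667) = 1.9664
  s(Z) = √(8.8) = 2.9665

Step 3 — r_{ij} = s_{ij} / (s_i · s_j):
  r[X,X] = 1 (diagonal).
  r[X,Y] = -0.4 / (2.1909 · 1.9664) = -0.4 / 4.3081 = -0.0928
  r[X,Z] = -4.4 / (2.1909 · 2.9665) = -4.4 / 6.4992 = -0.677
  r[Y,Y] = 1 (diagonal).
  r[Y,Z] = 3.6 / (1.9664 · 2.9665) = 3.6 / 5.8332 = 0.6172
  r[Z,Z] = 1 (diagonal).

R is symmetric with unit diagonal. Assembling:

R = [[1, -0.0928, -0.677],
 [-0.0928, 1, 0.6172],
 [-0.677, 0.6172, 1]]
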